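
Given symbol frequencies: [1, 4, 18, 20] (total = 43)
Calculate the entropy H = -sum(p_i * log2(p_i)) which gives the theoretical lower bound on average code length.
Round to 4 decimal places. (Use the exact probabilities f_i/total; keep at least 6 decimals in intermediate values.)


Per-symbol terms -p_i * log2(p_i) with p_i = f_i/43:
  p = 1/43 = 0.023256: log2(p) = -5.426265, -p*log2(p) = 0.126192
  p = 4/43 = 0.093023: log2(p) = -3.426265, -p*log2(p) = 0.318722
  p = 18/43 = 0.418605: log2(p) = -1.256340, -p*log2(p) = 0.525910
  p = 20/43 = 0.465116: log2(p) = -1.104337, -p*log2(p) = 0.513645
H = 0.126192 + 0.318722 + 0.525910 + 0.513645 = 1.484469

H = 1.4845 bits/symbol


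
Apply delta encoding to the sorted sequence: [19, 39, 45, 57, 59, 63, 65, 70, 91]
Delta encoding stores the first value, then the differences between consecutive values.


First value: 19
Deltas:
  39 - 19 = 20
  45 - 39 = 6
  57 - 45 = 12
  59 - 57 = 2
  63 - 59 = 4
  65 - 63 = 2
  70 - 65 = 5
  91 - 70 = 21


Delta encoded: [19, 20, 6, 12, 2, 4, 2, 5, 21]


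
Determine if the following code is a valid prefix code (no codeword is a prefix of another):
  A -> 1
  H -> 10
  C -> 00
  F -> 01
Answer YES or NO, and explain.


Checking each pair (does one codeword prefix another?):
  A='1' vs H='10': prefix -- VIOLATION

NO -- this is NOT a valid prefix code. A (1) is a prefix of H (10).


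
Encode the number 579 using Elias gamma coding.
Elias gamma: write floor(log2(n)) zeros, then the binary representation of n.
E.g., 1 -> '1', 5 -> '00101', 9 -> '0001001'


num_bits = floor(log2(579)) + 1 = 10
leading_zeros = num_bits - 1 = 9
binary(579) = 1001000011

Elias gamma(579) = '000000000' + '1001000011' = 0000000001001000011 (19 bits)


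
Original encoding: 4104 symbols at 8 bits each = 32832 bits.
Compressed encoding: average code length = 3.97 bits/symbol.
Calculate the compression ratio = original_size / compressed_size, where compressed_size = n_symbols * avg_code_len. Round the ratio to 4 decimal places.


original_size = n_symbols * orig_bits = 4104 * 8 = 32832 bits
compressed_size = n_symbols * avg_code_len = 4104 * 3.97 = 16292.88 bits
ratio = original_size / compressed_size = 32832 / 16292.88 = 2.0151

Compression ratio = 2.0151


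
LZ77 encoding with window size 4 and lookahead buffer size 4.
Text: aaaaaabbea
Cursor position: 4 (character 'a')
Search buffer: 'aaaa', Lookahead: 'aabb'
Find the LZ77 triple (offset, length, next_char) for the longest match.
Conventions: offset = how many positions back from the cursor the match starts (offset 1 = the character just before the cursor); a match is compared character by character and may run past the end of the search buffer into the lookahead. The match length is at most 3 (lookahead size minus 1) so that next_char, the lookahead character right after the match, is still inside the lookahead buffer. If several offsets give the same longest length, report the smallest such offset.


Try each offset into the search buffer:
  offset=1 (pos 3, char 'a'): match length 2
  offset=2 (pos 2, char 'a'): match length 2
  offset=3 (pos 1, char 'a'): match length 2
  offset=4 (pos 0, char 'a'): match length 2
Longest match has length 2, found at offsets 1, 2, 3, 4; take the smallest, offset 1.
next_char = character at position 4 + 2 = 6 -> 'b'

Best match: offset=1, length=2 (matching 'aa' starting at position 3)
LZ77 triple: (1, 2, 'b')


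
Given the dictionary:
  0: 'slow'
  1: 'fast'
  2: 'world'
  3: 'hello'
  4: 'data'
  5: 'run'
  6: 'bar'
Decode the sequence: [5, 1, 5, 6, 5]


Look up each index in the dictionary:
  5 -> 'run'
  1 -> 'fast'
  5 -> 'run'
  6 -> 'bar'
  5 -> 'run'

Decoded: "run fast run bar run"


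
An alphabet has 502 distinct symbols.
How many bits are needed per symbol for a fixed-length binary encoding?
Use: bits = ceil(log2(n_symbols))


log2(502) = 8.9715
Bracket: 2^8 = 256 < 502 <= 2^9 = 512
So ceil(log2(502)) = 9

bits = ceil(log2(502)) = ceil(8.9715) = 9 bits


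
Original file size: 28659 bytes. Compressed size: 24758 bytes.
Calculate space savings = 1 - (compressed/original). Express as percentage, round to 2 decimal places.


ratio = compressed/original = 24758/28659 = 0.863882
savings = 1 - ratio = 1 - 0.863882 = 0.136118
as a percentage: 0.136118 * 100 = 13.61%

Space savings = 1 - 24758/28659 = 13.61%


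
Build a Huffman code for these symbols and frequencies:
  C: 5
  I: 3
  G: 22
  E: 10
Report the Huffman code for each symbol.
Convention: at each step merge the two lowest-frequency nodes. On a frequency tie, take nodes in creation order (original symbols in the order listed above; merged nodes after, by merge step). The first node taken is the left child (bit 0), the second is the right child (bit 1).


Huffman tree construction:
Step 1: Merge I(3) + C(5) = 8
Step 2: Merge (I+C)(8) + E(10) = 18
Step 3: Merge ((I+C)+E)(18) + G(22) = 40
Read each symbol's code off the tree from the root (left child = 0, right child = 1).

Codes:
  C: 001 (length 3)
  I: 000 (length 3)
  G: 1 (length 1)
  E: 01 (length 2)
Average code length: 66/40 = 1.6500 bits/symbol


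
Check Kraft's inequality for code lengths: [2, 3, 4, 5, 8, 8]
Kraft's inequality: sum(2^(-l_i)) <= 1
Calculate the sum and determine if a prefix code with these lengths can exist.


Sum = 2^(-2) + 2^(-3) + 2^(-4) + 2^(-5) + 2^(-8) + 2^(-8)
    = 0.25 + 0.125 + 0.0625 + 0.03125 + 0.00390625 + 0.00390625
    = 122/256 = 0.4765625
Since 0.4765625 <= 1, Kraft's inequality IS satisfied.
A prefix code with these lengths CAN exist.

Kraft sum = 0.4765625. Satisfied.


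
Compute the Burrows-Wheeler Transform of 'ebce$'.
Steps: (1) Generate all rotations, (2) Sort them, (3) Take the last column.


Rotations (sorted):
  0: $ebce -> last char: e
  1: bce$e -> last char: e
  2: ce$eb -> last char: b
  3: e$ebc -> last char: c
  4: ebce$ -> last char: $


BWT = eebc$


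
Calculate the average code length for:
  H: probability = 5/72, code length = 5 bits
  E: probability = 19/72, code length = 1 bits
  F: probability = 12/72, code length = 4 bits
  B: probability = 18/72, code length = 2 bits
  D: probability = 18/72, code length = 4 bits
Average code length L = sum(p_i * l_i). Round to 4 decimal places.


Weighted contributions p_i * l_i:
  H: (5/72) * 5 = 25/72
  E: (19/72) * 1 = 19/72
  F: (12/72) * 4 = 48/72
  B: (18/72) * 2 = 36/72
  D: (18/72) * 4 = 72/72
Sum = (25 + 19 + 48 + 36 + 72)/72 = 200/72

L = 200/72 = 2.7778 bits/symbol


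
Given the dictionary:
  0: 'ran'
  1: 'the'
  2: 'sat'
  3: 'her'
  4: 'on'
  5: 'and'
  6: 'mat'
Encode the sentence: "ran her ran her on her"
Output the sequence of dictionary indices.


Look up each word in the dictionary:
  'ran' -> 0
  'her' -> 3
  'ran' -> 0
  'her' -> 3
  'on' -> 4
  'her' -> 3

Encoded: [0, 3, 0, 3, 4, 3]


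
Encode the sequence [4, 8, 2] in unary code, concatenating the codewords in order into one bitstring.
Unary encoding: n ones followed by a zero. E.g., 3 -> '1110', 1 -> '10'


Encode each number as n ones followed by a terminating 0:
  4 -> 11110 (5 bits)
  8 -> 111111110 (9 bits)
  2 -> 110 (3 bits)
Total length = 5 + 9 + 3 = 17 bits.

Unary([4, 8, 2]) = 11110111111110110 (17 bits)


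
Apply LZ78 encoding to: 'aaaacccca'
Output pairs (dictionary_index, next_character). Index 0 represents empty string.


LZ78 encoding steps:
Dictionary: {0: ''}
Step 1: w='' (idx 0), next='a' -> output (0, 'a'), add 'a' as idx 1
Step 2: w='a' (idx 1), next='a' -> output (1, 'a'), add 'aa' as idx 2
Step 3: w='a' (idx 1), next='c' -> output (1, 'c'), add 'ac' as idx 3
Step 4: w='' (idx 0), next='c' -> output (0, 'c'), add 'c' as idx 4
Step 5: w='c' (idx 4), next='c' -> output (4, 'c'), add 'cc' as idx 5
Step 6: w='a' (idx 1), end of input -> output (1, '')


Encoded: [(0, 'a'), (1, 'a'), (1, 'c'), (0, 'c'), (4, 'c'), (1, '')]


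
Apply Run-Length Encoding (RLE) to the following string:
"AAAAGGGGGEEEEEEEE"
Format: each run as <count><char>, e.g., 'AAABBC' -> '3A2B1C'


Scanning runs left to right:
  i=0: run of 'A' x 4 -> '4A'
  i=4: run of 'G' x 5 -> '5G'
  i=9: run of 'E' x 8 -> '8E'

RLE = 4A5G8E


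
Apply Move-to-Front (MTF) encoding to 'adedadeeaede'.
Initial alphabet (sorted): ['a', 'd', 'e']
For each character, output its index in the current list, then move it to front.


MTF encoding:
'a': index 0 in ['a', 'd', 'e'] -> ['a', 'd', 'e']
'd': index 1 in ['a', 'd', 'e'] -> ['d', 'a', 'e']
'e': index 2 in ['d', 'a', 'e'] -> ['e', 'd', 'a']
'd': index 1 in ['e', 'd', 'a'] -> ['d', 'e', 'a']
'a': index 2 in ['d', 'e', 'a'] -> ['a', 'd', 'e']
'd': index 1 in ['a', 'd', 'e'] -> ['d', 'a', 'e']
'e': index 2 in ['d', 'a', 'e'] -> ['e', 'd', 'a']
'e': index 0 in ['e', 'd', 'a'] -> ['e', 'd', 'a']
'a': index 2 in ['e', 'd', 'a'] -> ['a', 'e', 'd']
'e': index 1 in ['a', 'e', 'd'] -> ['e', 'a', 'd']
'd': index 2 in ['e', 'a', 'd'] -> ['d', 'e', 'a']
'e': index 1 in ['d', 'e', 'a'] -> ['e', 'd', 'a']


Output: [0, 1, 2, 1, 2, 1, 2, 0, 2, 1, 2, 1]


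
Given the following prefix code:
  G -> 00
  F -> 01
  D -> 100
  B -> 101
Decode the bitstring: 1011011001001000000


Decoding step by step:
Bits 101 -> B
Bits 101 -> B
Bits 100 -> D
Bits 100 -> D
Bits 100 -> D
Bits 00 -> G
Bits 00 -> G


Decoded message: BBDDDGG


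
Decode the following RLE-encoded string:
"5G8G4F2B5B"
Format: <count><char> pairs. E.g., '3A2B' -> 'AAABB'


Expanding each <count><char> pair:
  5G -> 'GGGGG'
  8G -> 'GGGGGGGG'
  4F -> 'FFFF'
  2B -> 'BB'
  5B -> 'BBBBB'

Decoded = GGGGGGGGGGGGGFFFFBBBBBBB


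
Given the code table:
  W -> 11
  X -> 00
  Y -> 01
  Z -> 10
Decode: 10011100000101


Decoding:
10 -> Z
01 -> Y
11 -> W
00 -> X
00 -> X
01 -> Y
01 -> Y


Result: ZYWXXYY


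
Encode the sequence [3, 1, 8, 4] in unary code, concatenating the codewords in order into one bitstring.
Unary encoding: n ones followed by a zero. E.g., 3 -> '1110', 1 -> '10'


Encode each number as n ones followed by a terminating 0:
  3 -> 1110 (4 bits)
  1 -> 10 (2 bits)
  8 -> 111111110 (9 bits)
  4 -> 11110 (5 bits)
Total length = 4 + 2 + 9 + 5 = 20 bits.

Unary([3, 1, 8, 4]) = 11101011111111011110 (20 bits)


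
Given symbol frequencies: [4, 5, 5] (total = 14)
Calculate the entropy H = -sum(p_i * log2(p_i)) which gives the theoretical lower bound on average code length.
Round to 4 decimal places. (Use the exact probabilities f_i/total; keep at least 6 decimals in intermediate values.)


Per-symbol terms -p_i * log2(p_i) with p_i = f_i/14:
  p = 4/14 = 0.285714: log2(p) = -1.807355, -p*log2(p) = 0.516387
  p = 5/14 = 0.357143: log2(p) = -1.485427, -p*log2(p) = 0.530510
  p = 5/14 = 0.357143: log2(p) = -1.485427, -p*log2(p) = 0.530510
H = 0.516387 + 0.530510 + 0.530510 = 1.577407

H = 1.5774 bits/symbol


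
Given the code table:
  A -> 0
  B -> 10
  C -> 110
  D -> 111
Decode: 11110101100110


Decoding:
111 -> D
10 -> B
10 -> B
110 -> C
0 -> A
110 -> C


Result: DBBCAC


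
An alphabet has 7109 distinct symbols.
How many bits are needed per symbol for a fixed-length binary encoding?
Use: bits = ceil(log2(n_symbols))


log2(7109) = 12.7954
Bracket: 2^12 = 4096 < 7109 <= 2^13 = 8192
So ceil(log2(7109)) = 13

bits = ceil(log2(7109)) = ceil(12.7954) = 13 bits


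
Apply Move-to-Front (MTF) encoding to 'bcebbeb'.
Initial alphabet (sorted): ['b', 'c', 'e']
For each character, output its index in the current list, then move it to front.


MTF encoding:
'b': index 0 in ['b', 'c', 'e'] -> ['b', 'c', 'e']
'c': index 1 in ['b', 'c', 'e'] -> ['c', 'b', 'e']
'e': index 2 in ['c', 'b', 'e'] -> ['e', 'c', 'b']
'b': index 2 in ['e', 'c', 'b'] -> ['b', 'e', 'c']
'b': index 0 in ['b', 'e', 'c'] -> ['b', 'e', 'c']
'e': index 1 in ['b', 'e', 'c'] -> ['e', 'b', 'c']
'b': index 1 in ['e', 'b', 'c'] -> ['b', 'e', 'c']


Output: [0, 1, 2, 2, 0, 1, 1]


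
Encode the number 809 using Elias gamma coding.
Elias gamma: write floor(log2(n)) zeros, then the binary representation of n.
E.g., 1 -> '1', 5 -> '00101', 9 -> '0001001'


num_bits = floor(log2(809)) + 1 = 10
leading_zeros = num_bits - 1 = 9
binary(809) = 1100101001

Elias gamma(809) = '000000000' + '1100101001' = 0000000001100101001 (19 bits)


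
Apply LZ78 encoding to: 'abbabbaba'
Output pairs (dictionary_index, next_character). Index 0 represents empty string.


LZ78 encoding steps:
Dictionary: {0: ''}
Step 1: w='' (idx 0), next='a' -> output (0, 'a'), add 'a' as idx 1
Step 2: w='' (idx 0), next='b' -> output (0, 'b'), add 'b' as idx 2
Step 3: w='b' (idx 2), next='a' -> output (2, 'a'), add 'ba' as idx 3
Step 4: w='b' (idx 2), next='b' -> output (2, 'b'), add 'bb' as idx 4
Step 5: w='a' (idx 1), next='b' -> output (1, 'b'), add 'ab' as idx 5
Step 6: w='a' (idx 1), end of input -> output (1, '')


Encoded: [(0, 'a'), (0, 'b'), (2, 'a'), (2, 'b'), (1, 'b'), (1, '')]


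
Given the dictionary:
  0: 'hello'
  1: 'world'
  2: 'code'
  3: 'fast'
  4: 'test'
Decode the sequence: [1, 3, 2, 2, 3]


Look up each index in the dictionary:
  1 -> 'world'
  3 -> 'fast'
  2 -> 'code'
  2 -> 'code'
  3 -> 'fast'

Decoded: "world fast code code fast"


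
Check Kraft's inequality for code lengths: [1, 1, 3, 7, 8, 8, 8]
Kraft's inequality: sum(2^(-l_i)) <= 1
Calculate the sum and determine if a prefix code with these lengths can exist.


Sum = 2^(-1) + 2^(-1) + 2^(-3) + 2^(-7) + 2^(-8) + 2^(-8) + 2^(-8)
    = 0.5 + 0.5 + 0.125 + 0.0078125 + 0.00390625 + 0.00390625 + 0.00390625
    = 293/256 = 1.14453125
Since 1.14453125 > 1, Kraft's inequality is NOT satisfied.
A prefix code with these lengths CANNOT exist.

Kraft sum = 1.14453125. Not satisfied.


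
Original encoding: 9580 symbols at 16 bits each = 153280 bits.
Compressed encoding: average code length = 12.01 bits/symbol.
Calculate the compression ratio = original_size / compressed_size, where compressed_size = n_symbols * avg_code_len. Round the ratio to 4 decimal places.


original_size = n_symbols * orig_bits = 9580 * 16 = 153280 bits
compressed_size = n_symbols * avg_code_len = 9580 * 12.01 = 115055.8 bits
ratio = original_size / compressed_size = 153280 / 115055.8 = 1.3322

Compression ratio = 1.3322


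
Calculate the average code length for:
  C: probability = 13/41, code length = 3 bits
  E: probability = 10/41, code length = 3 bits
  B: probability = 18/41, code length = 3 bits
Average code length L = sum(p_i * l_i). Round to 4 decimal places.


Weighted contributions p_i * l_i:
  C: (13/41) * 3 = 39/41
  E: (10/41) * 3 = 30/41
  B: (18/41) * 3 = 54/41
Sum = (39 + 30 + 54)/41 = 123/41

L = 123/41 = 3.0000 bits/symbol


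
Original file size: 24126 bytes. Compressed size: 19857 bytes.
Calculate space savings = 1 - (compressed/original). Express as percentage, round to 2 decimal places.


ratio = compressed/original = 19857/24126 = 0.823054
savings = 1 - ratio = 1 - 0.823054 = 0.176946
as a percentage: 0.176946 * 100 = 17.69%

Space savings = 1 - 19857/24126 = 17.69%


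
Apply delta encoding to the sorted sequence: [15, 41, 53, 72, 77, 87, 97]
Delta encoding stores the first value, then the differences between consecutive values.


First value: 15
Deltas:
  41 - 15 = 26
  53 - 41 = 12
  72 - 53 = 19
  77 - 72 = 5
  87 - 77 = 10
  97 - 87 = 10


Delta encoded: [15, 26, 12, 19, 5, 10, 10]


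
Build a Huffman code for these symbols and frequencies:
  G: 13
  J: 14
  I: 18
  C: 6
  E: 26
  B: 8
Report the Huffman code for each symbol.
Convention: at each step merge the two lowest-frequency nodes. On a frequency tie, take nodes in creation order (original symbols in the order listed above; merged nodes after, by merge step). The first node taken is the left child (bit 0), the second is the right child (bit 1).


Huffman tree construction:
Step 1: Merge C(6) + B(8) = 14
Step 2: Merge G(13) + J(14) = 27
Step 3: Merge (C+B)(14) + I(18) = 32
Step 4: Merge E(26) + (G+J)(27) = 53
Step 5: Merge ((C+B)+I)(32) + (E+(G+J))(53) = 85
Read each symbol's code off the tree from the root (left child = 0, right child = 1).

Codes:
  G: 110 (length 3)
  J: 111 (length 3)
  I: 01 (length 2)
  C: 000 (length 3)
  E: 10 (length 2)
  B: 001 (length 3)
Average code length: 211/85 = 2.4824 bits/symbol


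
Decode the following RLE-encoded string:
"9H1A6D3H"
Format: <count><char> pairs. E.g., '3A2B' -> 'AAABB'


Expanding each <count><char> pair:
  9H -> 'HHHHHHHHH'
  1A -> 'A'
  6D -> 'DDDDDD'
  3H -> 'HHH'

Decoded = HHHHHHHHHADDDDDDHHH


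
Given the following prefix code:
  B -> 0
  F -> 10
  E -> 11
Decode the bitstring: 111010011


Decoding step by step:
Bits 11 -> E
Bits 10 -> F
Bits 10 -> F
Bits 0 -> B
Bits 11 -> E


Decoded message: EFFBE


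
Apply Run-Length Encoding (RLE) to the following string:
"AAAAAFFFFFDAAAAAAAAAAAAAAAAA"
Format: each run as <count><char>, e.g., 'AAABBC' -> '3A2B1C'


Scanning runs left to right:
  i=0: run of 'A' x 5 -> '5A'
  i=5: run of 'F' x 5 -> '5F'
  i=10: run of 'D' x 1 -> '1D'
  i=11: run of 'A' x 17 -> '17A'

RLE = 5A5F1D17A


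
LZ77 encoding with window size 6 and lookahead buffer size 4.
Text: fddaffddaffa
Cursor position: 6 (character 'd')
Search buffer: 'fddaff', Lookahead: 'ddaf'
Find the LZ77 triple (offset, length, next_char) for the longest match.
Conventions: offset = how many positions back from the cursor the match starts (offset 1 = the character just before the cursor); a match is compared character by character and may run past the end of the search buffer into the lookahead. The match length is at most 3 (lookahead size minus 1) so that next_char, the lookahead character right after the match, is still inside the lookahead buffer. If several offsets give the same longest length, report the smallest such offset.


Try each offset into the search buffer:
  offset=1 (pos 5, char 'f'): match length 0
  offset=2 (pos 4, char 'f'): match length 0
  offset=3 (pos 3, char 'a'): match length 0
  offset=4 (pos 2, char 'd'): match length 1
  offset=5 (pos 1, char 'd'): match length 3
  offset=6 (pos 0, char 'f'): match length 0
Longest match has length 3 at offset 5.
next_char = character at position 6 + 3 = 9 -> 'f'

Best match: offset=5, length=3 (matching 'dda' starting at position 1)
LZ77 triple: (5, 3, 'f')


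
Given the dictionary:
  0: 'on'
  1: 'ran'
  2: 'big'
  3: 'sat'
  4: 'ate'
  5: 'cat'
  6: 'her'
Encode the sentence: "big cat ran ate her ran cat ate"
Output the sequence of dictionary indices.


Look up each word in the dictionary:
  'big' -> 2
  'cat' -> 5
  'ran' -> 1
  'ate' -> 4
  'her' -> 6
  'ran' -> 1
  'cat' -> 5
  'ate' -> 4

Encoded: [2, 5, 1, 4, 6, 1, 5, 4]


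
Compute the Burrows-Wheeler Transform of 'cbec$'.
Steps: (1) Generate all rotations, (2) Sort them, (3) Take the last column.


Rotations (sorted):
  0: $cbec -> last char: c
  1: bec$c -> last char: c
  2: c$cbe -> last char: e
  3: cbec$ -> last char: $
  4: ec$cb -> last char: b


BWT = cce$b


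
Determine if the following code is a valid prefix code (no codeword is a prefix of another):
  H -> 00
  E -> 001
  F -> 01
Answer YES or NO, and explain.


Checking each pair (does one codeword prefix another?):
  H='00' vs E='001': prefix -- VIOLATION

NO -- this is NOT a valid prefix code. H (00) is a prefix of E (001).


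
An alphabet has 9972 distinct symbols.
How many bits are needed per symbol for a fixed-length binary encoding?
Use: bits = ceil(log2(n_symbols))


log2(9972) = 13.2837
Bracket: 2^13 = 8192 < 9972 <= 2^14 = 16384
So ceil(log2(9972)) = 14

bits = ceil(log2(9972)) = ceil(13.2837) = 14 bits


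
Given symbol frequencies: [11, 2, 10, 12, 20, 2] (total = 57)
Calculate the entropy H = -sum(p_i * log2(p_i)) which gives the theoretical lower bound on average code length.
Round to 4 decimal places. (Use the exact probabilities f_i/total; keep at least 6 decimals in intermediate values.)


Per-symbol terms -p_i * log2(p_i) with p_i = f_i/57:
  p = 11/57 = 0.192982: log2(p) = -2.373458, -p*log2(p) = 0.458036
  p = 2/57 = 0.035088: log2(p) = -4.832890, -p*log2(p) = 0.169575
  p = 10/57 = 0.175439: log2(p) = -2.510962, -p*log2(p) = 0.440520
  p = 12/57 = 0.210526: log2(p) = -2.247928, -p*log2(p) = 0.473248
  p = 20/57 = 0.350877: log2(p) = -1.510962, -p*log2(p) = 0.530162
  p = 2/57 = 0.035088: log2(p) = -4.832890, -p*log2(p) = 0.169575
H = 0.458036 + 0.169575 + 0.440520 + 0.473248 + 0.530162 + 0.169575 = 2.241116

H = 2.2411 bits/symbol


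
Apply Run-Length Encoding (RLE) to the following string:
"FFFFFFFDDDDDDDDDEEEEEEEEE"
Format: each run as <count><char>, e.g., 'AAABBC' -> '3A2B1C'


Scanning runs left to right:
  i=0: run of 'F' x 7 -> '7F'
  i=7: run of 'D' x 9 -> '9D'
  i=16: run of 'E' x 9 -> '9E'

RLE = 7F9D9E


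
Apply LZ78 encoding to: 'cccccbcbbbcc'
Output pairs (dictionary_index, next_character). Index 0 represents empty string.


LZ78 encoding steps:
Dictionary: {0: ''}
Step 1: w='' (idx 0), next='c' -> output (0, 'c'), add 'c' as idx 1
Step 2: w='c' (idx 1), next='c' -> output (1, 'c'), add 'cc' as idx 2
Step 3: w='cc' (idx 2), next='b' -> output (2, 'b'), add 'ccb' as idx 3
Step 4: w='c' (idx 1), next='b' -> output (1, 'b'), add 'cb' as idx 4
Step 5: w='' (idx 0), next='b' -> output (0, 'b'), add 'b' as idx 5
Step 6: w='b' (idx 5), next='c' -> output (5, 'c'), add 'bc' as idx 6
Step 7: w='c' (idx 1), end of input -> output (1, '')


Encoded: [(0, 'c'), (1, 'c'), (2, 'b'), (1, 'b'), (0, 'b'), (5, 'c'), (1, '')]


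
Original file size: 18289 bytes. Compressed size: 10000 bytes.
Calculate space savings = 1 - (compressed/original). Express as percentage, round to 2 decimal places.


ratio = compressed/original = 10000/18289 = 0.546777
savings = 1 - ratio = 1 - 0.546777 = 0.453223
as a percentage: 0.453223 * 100 = 45.32%

Space savings = 1 - 10000/18289 = 45.32%


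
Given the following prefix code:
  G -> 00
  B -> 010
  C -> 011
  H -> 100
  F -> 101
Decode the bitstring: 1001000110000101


Decoding step by step:
Bits 100 -> H
Bits 100 -> H
Bits 011 -> C
Bits 00 -> G
Bits 00 -> G
Bits 101 -> F


Decoded message: HHCGGF


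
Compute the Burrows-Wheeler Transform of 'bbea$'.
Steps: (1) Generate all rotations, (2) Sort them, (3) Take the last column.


Rotations (sorted):
  0: $bbea -> last char: a
  1: a$bbe -> last char: e
  2: bbea$ -> last char: $
  3: bea$b -> last char: b
  4: ea$bb -> last char: b


BWT = ae$bb


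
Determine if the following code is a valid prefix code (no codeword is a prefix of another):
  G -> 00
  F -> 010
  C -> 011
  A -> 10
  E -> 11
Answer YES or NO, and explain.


Checking each pair (does one codeword prefix another?):
  G='00' vs F='010': no prefix
  G='00' vs C='011': no prefix
  G='00' vs A='10': no prefix
  G='00' vs E='11': no prefix
  F='010' vs G='00': no prefix
  F='010' vs C='011': no prefix
  F='010' vs A='10': no prefix
  F='010' vs E='11': no prefix
  C='011' vs G='00': no prefix
  C='011' vs F='010': no prefix
  C='011' vs A='10': no prefix
  C='011' vs E='11': no prefix
  A='10' vs G='00': no prefix
  A='10' vs F='010': no prefix
  A='10' vs C='011': no prefix
  A='10' vs E='11': no prefix
  E='11' vs G='00': no prefix
  E='11' vs F='010': no prefix
  E='11' vs C='011': no prefix
  E='11' vs A='10': no prefix
No violation found over all pairs.

YES -- this is a valid prefix code. No codeword is a prefix of any other codeword.


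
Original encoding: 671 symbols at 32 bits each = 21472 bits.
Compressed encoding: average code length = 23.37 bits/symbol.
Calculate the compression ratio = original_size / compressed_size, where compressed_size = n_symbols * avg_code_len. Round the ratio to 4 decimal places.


original_size = n_symbols * orig_bits = 671 * 32 = 21472 bits
compressed_size = n_symbols * avg_code_len = 671 * 23.37 = 15681.27 bits
ratio = original_size / compressed_size = 21472 / 15681.27 = 1.3693

Compression ratio = 1.3693


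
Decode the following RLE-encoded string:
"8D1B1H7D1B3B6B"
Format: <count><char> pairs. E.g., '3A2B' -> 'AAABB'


Expanding each <count><char> pair:
  8D -> 'DDDDDDDD'
  1B -> 'B'
  1H -> 'H'
  7D -> 'DDDDDDD'
  1B -> 'B'
  3B -> 'BBB'
  6B -> 'BBBBBB'

Decoded = DDDDDDDDBHDDDDDDDBBBBBBBBBB


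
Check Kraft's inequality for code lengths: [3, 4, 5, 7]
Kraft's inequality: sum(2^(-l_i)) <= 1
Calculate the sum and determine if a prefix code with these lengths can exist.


Sum = 2^(-3) + 2^(-4) + 2^(-5) + 2^(-7)
    = 0.125 + 0.0625 + 0.03125 + 0.0078125
    = 29/128 = 0.2265625
Since 0.2265625 <= 1, Kraft's inequality IS satisfied.
A prefix code with these lengths CAN exist.

Kraft sum = 0.2265625. Satisfied.


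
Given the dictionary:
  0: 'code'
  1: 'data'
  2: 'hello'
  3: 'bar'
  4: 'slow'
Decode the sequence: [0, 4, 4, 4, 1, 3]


Look up each index in the dictionary:
  0 -> 'code'
  4 -> 'slow'
  4 -> 'slow'
  4 -> 'slow'
  1 -> 'data'
  3 -> 'bar'

Decoded: "code slow slow slow data bar"


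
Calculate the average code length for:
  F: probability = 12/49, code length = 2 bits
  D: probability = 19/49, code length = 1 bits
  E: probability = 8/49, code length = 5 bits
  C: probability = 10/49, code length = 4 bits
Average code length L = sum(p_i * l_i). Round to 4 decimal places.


Weighted contributions p_i * l_i:
  F: (12/49) * 2 = 24/49
  D: (19/49) * 1 = 19/49
  E: (8/49) * 5 = 40/49
  C: (10/49) * 4 = 40/49
Sum = (24 + 19 + 40 + 40)/49 = 123/49

L = 123/49 = 2.5102 bits/symbol


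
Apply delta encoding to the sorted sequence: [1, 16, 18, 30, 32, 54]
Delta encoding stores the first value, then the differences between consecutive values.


First value: 1
Deltas:
  16 - 1 = 15
  18 - 16 = 2
  30 - 18 = 12
  32 - 30 = 2
  54 - 32 = 22


Delta encoded: [1, 15, 2, 12, 2, 22]


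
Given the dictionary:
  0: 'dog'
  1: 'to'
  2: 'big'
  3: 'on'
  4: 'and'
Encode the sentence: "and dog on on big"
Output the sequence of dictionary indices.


Look up each word in the dictionary:
  'and' -> 4
  'dog' -> 0
  'on' -> 3
  'on' -> 3
  'big' -> 2

Encoded: [4, 0, 3, 3, 2]


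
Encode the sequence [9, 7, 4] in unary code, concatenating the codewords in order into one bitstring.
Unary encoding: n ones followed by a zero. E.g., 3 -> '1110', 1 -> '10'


Encode each number as n ones followed by a terminating 0:
  9 -> 1111111110 (10 bits)
  7 -> 11111110 (8 bits)
  4 -> 11110 (5 bits)
Total length = 10 + 8 + 5 = 23 bits.

Unary([9, 7, 4]) = 11111111101111111011110 (23 bits)


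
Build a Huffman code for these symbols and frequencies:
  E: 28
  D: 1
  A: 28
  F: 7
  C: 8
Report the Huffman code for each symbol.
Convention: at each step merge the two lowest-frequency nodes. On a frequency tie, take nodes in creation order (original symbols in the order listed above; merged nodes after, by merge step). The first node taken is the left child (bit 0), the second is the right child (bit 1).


Huffman tree construction:
Step 1: Merge D(1) + F(7) = 8
Step 2: Merge C(8) + (D+F)(8) = 16
Step 3: Merge (C+(D+F))(16) + E(28) = 44
Step 4: Merge A(28) + ((C+(D+F))+E)(44) = 72
Read each symbol's code off the tree from the root (left child = 0, right child = 1).

Codes:
  E: 11 (length 2)
  D: 1010 (length 4)
  A: 0 (length 1)
  F: 1011 (length 4)
  C: 100 (length 3)
Average code length: 140/72 = 1.9444 bits/symbol


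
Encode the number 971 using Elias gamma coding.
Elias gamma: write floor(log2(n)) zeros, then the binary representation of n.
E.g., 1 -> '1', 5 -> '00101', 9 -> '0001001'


num_bits = floor(log2(971)) + 1 = 10
leading_zeros = num_bits - 1 = 9
binary(971) = 1111001011

Elias gamma(971) = '000000000' + '1111001011' = 0000000001111001011 (19 bits)


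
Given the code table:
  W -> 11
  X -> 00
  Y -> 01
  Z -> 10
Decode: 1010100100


Decoding:
10 -> Z
10 -> Z
10 -> Z
01 -> Y
00 -> X


Result: ZZZYX


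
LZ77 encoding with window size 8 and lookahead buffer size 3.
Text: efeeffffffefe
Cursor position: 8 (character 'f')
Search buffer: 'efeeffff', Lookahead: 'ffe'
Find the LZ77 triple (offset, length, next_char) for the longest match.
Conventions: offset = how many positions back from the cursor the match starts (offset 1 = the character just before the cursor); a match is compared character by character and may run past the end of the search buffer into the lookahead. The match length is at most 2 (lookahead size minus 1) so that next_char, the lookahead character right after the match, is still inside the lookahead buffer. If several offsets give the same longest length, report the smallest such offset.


Try each offset into the search buffer:
  offset=1 (pos 7, char 'f'): match length 2
  offset=2 (pos 6, char 'f'): match length 2
  offset=3 (pos 5, char 'f'): match length 2
  offset=4 (pos 4, char 'f'): match length 2
  offset=5 (pos 3, char 'e'): match length 0
  offset=6 (pos 2, char 'e'): match length 0
  offset=7 (pos 1, char 'f'): match length 1
  offset=8 (pos 0, char 'e'): match length 0
Longest match has length 2, found at offsets 1, 2, 3, 4; take the smallest, offset 1.
next_char = character at position 8 + 2 = 10 -> 'e'

Best match: offset=1, length=2 (matching 'ff' starting at position 7)
LZ77 triple: (1, 2, 'e')


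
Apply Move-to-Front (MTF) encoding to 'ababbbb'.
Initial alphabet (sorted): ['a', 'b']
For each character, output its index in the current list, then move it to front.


MTF encoding:
'a': index 0 in ['a', 'b'] -> ['a', 'b']
'b': index 1 in ['a', 'b'] -> ['b', 'a']
'a': index 1 in ['b', 'a'] -> ['a', 'b']
'b': index 1 in ['a', 'b'] -> ['b', 'a']
'b': index 0 in ['b', 'a'] -> ['b', 'a']
'b': index 0 in ['b', 'a'] -> ['b', 'a']
'b': index 0 in ['b', 'a'] -> ['b', 'a']


Output: [0, 1, 1, 1, 0, 0, 0]


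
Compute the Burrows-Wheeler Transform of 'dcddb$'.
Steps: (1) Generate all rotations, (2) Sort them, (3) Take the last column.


Rotations (sorted):
  0: $dcddb -> last char: b
  1: b$dcdd -> last char: d
  2: cddb$d -> last char: d
  3: db$dcd -> last char: d
  4: dcddb$ -> last char: $
  5: ddb$dc -> last char: c


BWT = bddd$c


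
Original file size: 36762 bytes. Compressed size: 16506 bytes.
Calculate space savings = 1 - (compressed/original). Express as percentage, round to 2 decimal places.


ratio = compressed/original = 16506/36762 = 0.448996
savings = 1 - ratio = 1 - 0.448996 = 0.551004
as a percentage: 0.551004 * 100 = 55.1%

Space savings = 1 - 16506/36762 = 55.1%


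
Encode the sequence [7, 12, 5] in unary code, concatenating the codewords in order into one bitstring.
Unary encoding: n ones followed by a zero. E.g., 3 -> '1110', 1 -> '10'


Encode each number as n ones followed by a terminating 0:
  7 -> 11111110 (8 bits)
  12 -> 1111111111110 (13 bits)
  5 -> 111110 (6 bits)
Total length = 8 + 13 + 6 = 27 bits.

Unary([7, 12, 5]) = 111111101111111111110111110 (27 bits)


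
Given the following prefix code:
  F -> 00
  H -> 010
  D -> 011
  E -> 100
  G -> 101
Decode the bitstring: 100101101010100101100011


Decoding step by step:
Bits 100 -> E
Bits 101 -> G
Bits 101 -> G
Bits 010 -> H
Bits 100 -> E
Bits 101 -> G
Bits 100 -> E
Bits 011 -> D


Decoded message: EGGHEGED


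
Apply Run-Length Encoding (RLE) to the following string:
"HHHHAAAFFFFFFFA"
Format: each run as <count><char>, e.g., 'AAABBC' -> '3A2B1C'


Scanning runs left to right:
  i=0: run of 'H' x 4 -> '4H'
  i=4: run of 'A' x 3 -> '3A'
  i=7: run of 'F' x 7 -> '7F'
  i=14: run of 'A' x 1 -> '1A'

RLE = 4H3A7F1A


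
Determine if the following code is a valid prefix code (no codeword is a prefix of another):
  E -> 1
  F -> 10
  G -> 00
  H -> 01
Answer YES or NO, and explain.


Checking each pair (does one codeword prefix another?):
  E='1' vs F='10': prefix -- VIOLATION

NO -- this is NOT a valid prefix code. E (1) is a prefix of F (10).


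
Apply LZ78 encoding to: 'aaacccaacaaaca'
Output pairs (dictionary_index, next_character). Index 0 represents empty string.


LZ78 encoding steps:
Dictionary: {0: ''}
Step 1: w='' (idx 0), next='a' -> output (0, 'a'), add 'a' as idx 1
Step 2: w='a' (idx 1), next='a' -> output (1, 'a'), add 'aa' as idx 2
Step 3: w='' (idx 0), next='c' -> output (0, 'c'), add 'c' as idx 3
Step 4: w='c' (idx 3), next='c' -> output (3, 'c'), add 'cc' as idx 4
Step 5: w='aa' (idx 2), next='c' -> output (2, 'c'), add 'aac' as idx 5
Step 6: w='aa' (idx 2), next='a' -> output (2, 'a'), add 'aaa' as idx 6
Step 7: w='c' (idx 3), next='a' -> output (3, 'a'), add 'ca' as idx 7


Encoded: [(0, 'a'), (1, 'a'), (0, 'c'), (3, 'c'), (2, 'c'), (2, 'a'), (3, 'a')]


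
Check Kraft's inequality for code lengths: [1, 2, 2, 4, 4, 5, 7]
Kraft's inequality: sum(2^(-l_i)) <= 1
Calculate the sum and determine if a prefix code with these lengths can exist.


Sum = 2^(-1) + 2^(-2) + 2^(-2) + 2^(-4) + 2^(-4) + 2^(-5) + 2^(-7)
    = 0.5 + 0.25 + 0.25 + 0.0625 + 0.0625 + 0.03125 + 0.0078125
    = 149/128 = 1.1640625
Since 1.1640625 > 1, Kraft's inequality is NOT satisfied.
A prefix code with these lengths CANNOT exist.

Kraft sum = 1.1640625. Not satisfied.


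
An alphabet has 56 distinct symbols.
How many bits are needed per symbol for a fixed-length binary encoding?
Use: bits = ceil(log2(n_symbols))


log2(56) = 5.8074
Bracket: 2^5 = 32 < 56 <= 2^6 = 64
So ceil(log2(56)) = 6

bits = ceil(log2(56)) = ceil(5.8074) = 6 bits


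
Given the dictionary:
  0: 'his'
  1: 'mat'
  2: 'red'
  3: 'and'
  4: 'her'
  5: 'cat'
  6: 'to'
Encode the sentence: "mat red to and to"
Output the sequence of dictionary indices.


Look up each word in the dictionary:
  'mat' -> 1
  'red' -> 2
  'to' -> 6
  'and' -> 3
  'to' -> 6

Encoded: [1, 2, 6, 3, 6]


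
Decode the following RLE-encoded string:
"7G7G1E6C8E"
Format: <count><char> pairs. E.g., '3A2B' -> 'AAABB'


Expanding each <count><char> pair:
  7G -> 'GGGGGGG'
  7G -> 'GGGGGGG'
  1E -> 'E'
  6C -> 'CCCCCC'
  8E -> 'EEEEEEEE'

Decoded = GGGGGGGGGGGGGGECCCCCCEEEEEEEE


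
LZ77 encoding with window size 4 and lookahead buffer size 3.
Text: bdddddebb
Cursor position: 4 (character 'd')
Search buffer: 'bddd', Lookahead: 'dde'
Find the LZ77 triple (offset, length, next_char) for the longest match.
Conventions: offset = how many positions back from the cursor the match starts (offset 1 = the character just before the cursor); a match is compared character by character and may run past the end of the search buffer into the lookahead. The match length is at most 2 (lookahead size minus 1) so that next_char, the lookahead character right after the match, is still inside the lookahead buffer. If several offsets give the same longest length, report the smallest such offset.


Try each offset into the search buffer:
  offset=1 (pos 3, char 'd'): match length 2
  offset=2 (pos 2, char 'd'): match length 2
  offset=3 (pos 1, char 'd'): match length 2
  offset=4 (pos 0, char 'b'): match length 0
Longest match has length 2, found at offsets 1, 2, 3; take the smallest, offset 1.
next_char = character at position 4 + 2 = 6 -> 'e'

Best match: offset=1, length=2 (matching 'dd' starting at position 3)
LZ77 triple: (1, 2, 'e')


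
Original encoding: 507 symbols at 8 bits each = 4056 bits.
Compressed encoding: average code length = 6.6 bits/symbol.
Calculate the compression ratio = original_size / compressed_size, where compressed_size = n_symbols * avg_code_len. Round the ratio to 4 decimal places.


original_size = n_symbols * orig_bits = 507 * 8 = 4056 bits
compressed_size = n_symbols * avg_code_len = 507 * 6.6 = 3346.2 bits
ratio = original_size / compressed_size = 4056 / 3346.2 = 1.2121

Compression ratio = 1.2121


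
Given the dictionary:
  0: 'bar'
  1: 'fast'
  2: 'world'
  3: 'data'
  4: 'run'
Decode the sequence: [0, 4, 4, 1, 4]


Look up each index in the dictionary:
  0 -> 'bar'
  4 -> 'run'
  4 -> 'run'
  1 -> 'fast'
  4 -> 'run'

Decoded: "bar run run fast run"


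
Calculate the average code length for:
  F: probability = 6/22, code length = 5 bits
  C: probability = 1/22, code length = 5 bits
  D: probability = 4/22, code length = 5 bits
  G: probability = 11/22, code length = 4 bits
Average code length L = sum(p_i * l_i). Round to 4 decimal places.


Weighted contributions p_i * l_i:
  F: (6/22) * 5 = 30/22
  C: (1/22) * 5 = 5/22
  D: (4/22) * 5 = 20/22
  G: (11/22) * 4 = 44/22
Sum = (30 + 5 + 20 + 44)/22 = 99/22

L = 99/22 = 4.5000 bits/symbol


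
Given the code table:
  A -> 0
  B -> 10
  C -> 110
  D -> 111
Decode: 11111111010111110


Decoding:
111 -> D
111 -> D
110 -> C
10 -> B
111 -> D
110 -> C


Result: DDCBDC


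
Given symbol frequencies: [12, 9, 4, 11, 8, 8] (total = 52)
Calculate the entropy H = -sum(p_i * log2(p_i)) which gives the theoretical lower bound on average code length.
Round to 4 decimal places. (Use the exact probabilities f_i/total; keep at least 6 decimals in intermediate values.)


Per-symbol terms -p_i * log2(p_i) with p_i = f_i/52:
  p = 12/52 = 0.230769: log2(p) = -2.115477, -p*log2(p) = 0.488187
  p = 9/52 = 0.173077: log2(p) = -2.530515, -p*log2(p) = 0.437974
  p = 4/52 = 0.076923: log2(p) = -3.700440, -p*log2(p) = 0.284649
  p = 11/52 = 0.211538: log2(p) = -2.241008, -p*log2(p) = 0.474059
  p = 8/52 = 0.153846: log2(p) = -2.700440, -p*log2(p) = 0.415452
  p = 8/52 = 0.153846: log2(p) = -2.700440, -p*log2(p) = 0.415452
H = 0.488187 + 0.437974 + 0.284649 + 0.474059 + 0.415452 + 0.415452 = 2.515773

H = 2.5158 bits/symbol


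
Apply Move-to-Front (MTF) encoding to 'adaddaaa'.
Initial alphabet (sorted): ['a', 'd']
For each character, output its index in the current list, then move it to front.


MTF encoding:
'a': index 0 in ['a', 'd'] -> ['a', 'd']
'd': index 1 in ['a', 'd'] -> ['d', 'a']
'a': index 1 in ['d', 'a'] -> ['a', 'd']
'd': index 1 in ['a', 'd'] -> ['d', 'a']
'd': index 0 in ['d', 'a'] -> ['d', 'a']
'a': index 1 in ['d', 'a'] -> ['a', 'd']
'a': index 0 in ['a', 'd'] -> ['a', 'd']
'a': index 0 in ['a', 'd'] -> ['a', 'd']


Output: [0, 1, 1, 1, 0, 1, 0, 0]


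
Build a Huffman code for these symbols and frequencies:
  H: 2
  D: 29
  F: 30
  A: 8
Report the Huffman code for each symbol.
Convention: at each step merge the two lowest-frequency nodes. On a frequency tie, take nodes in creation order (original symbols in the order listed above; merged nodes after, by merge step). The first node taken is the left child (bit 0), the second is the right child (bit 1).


Huffman tree construction:
Step 1: Merge H(2) + A(8) = 10
Step 2: Merge (H+A)(10) + D(29) = 39
Step 3: Merge F(30) + ((H+A)+D)(39) = 69
Read each symbol's code off the tree from the root (left child = 0, right child = 1).

Codes:
  H: 100 (length 3)
  D: 11 (length 2)
  F: 0 (length 1)
  A: 101 (length 3)
Average code length: 118/69 = 1.7101 bits/symbol


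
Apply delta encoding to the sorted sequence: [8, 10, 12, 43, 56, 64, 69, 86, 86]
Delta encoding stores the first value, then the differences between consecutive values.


First value: 8
Deltas:
  10 - 8 = 2
  12 - 10 = 2
  43 - 12 = 31
  56 - 43 = 13
  64 - 56 = 8
  69 - 64 = 5
  86 - 69 = 17
  86 - 86 = 0


Delta encoded: [8, 2, 2, 31, 13, 8, 5, 17, 0]


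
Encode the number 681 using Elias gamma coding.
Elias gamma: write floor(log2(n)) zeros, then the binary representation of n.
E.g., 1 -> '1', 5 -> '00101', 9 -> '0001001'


num_bits = floor(log2(681)) + 1 = 10
leading_zeros = num_bits - 1 = 9
binary(681) = 1010101001

Elias gamma(681) = '000000000' + '1010101001' = 0000000001010101001 (19 bits)


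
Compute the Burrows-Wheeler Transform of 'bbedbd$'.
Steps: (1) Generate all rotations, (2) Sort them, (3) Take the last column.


Rotations (sorted):
  0: $bbedbd -> last char: d
  1: bbedbd$ -> last char: $
  2: bd$bbed -> last char: d
  3: bedbd$b -> last char: b
  4: d$bbedb -> last char: b
  5: dbd$bbe -> last char: e
  6: edbd$bb -> last char: b


BWT = d$dbbeb


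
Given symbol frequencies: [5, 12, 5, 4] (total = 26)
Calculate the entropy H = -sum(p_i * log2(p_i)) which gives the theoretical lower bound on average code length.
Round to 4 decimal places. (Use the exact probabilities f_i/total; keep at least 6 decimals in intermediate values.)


Per-symbol terms -p_i * log2(p_i) with p_i = f_i/26:
  p = 5/26 = 0.192308: log2(p) = -2.378512, -p*log2(p) = 0.457406
  p = 12/26 = 0.461538: log2(p) = -1.115477, -p*log2(p) = 0.514836
  p = 5/26 = 0.192308: log2(p) = -2.378512, -p*log2(p) = 0.457406
  p = 4/26 = 0.153846: log2(p) = -2.700440, -p*log2(p) = 0.415452
H = 0.457406 + 0.514836 + 0.457406 + 0.415452 = 1.845100

H = 1.8451 bits/symbol
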